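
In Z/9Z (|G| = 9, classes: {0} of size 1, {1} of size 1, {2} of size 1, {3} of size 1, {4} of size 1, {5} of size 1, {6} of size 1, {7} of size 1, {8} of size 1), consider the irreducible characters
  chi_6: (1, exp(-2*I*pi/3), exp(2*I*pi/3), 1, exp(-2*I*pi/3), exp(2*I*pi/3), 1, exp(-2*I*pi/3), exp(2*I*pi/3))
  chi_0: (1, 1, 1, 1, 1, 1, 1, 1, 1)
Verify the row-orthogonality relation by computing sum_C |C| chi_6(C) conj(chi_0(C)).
Sum = 0; so <chi_6, chi_0> = 0 (distinct irreducibles are orthogonal).

Justification: Compute term by term over conjugacy classes (|C| * chi_6(C) * conj(chi_0(C))):
  1*(1)*conj(1) + 1*(exp(-2*I*pi/3))*conj(1) + 1*(exp(2*I*pi/3))*conj(1) + 1*(1)*conj(1) + 1*(exp(-2*I*pi/3))*conj(1) + 1*(exp(2*I*pi/3))*conj(1) + 1*(1)*conj(1) + 1*(exp(-2*I*pi/3))*conj(1) + 1*(exp(2*I*pi/3))*conj(1)
  = (1) + (exp(-2*I*pi/3)) + (exp(2*I*pi/3)) + (1) + (exp(-2*I*pi/3)) + (exp(2*I*pi/3)) + (1) + (exp(-2*I*pi/3)) + (exp(2*I*pi/3))
  = 0.
(Exp terms are combined using exp(i*s)*conj(exp(i*t)) = exp(i*(s-t)), and sums of them are collapsed using the identity that for every m > 1 the m distinct m-th roots of unity sum to 0, e.g. 1 + exp(2*I*pi/3) + exp(-2*I*pi/3) = 0.)
Dividing by |G| = 9 gives 0/9 = 0, matching the row-orthogonality relation <chi_6, chi_0> = [chi_6 = chi_0].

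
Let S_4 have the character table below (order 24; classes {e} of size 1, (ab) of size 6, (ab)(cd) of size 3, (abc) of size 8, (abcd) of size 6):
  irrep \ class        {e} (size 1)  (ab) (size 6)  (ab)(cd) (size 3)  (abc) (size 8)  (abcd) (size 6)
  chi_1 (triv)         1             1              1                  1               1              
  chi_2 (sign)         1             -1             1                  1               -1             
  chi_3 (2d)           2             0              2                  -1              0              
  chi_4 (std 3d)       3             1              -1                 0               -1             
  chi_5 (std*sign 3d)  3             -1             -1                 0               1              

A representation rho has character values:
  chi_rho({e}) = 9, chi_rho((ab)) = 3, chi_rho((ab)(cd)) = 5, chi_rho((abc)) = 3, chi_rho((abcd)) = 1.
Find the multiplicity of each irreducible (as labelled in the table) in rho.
Multiplicities: chi_1: 3, chi_2: 1, chi_3: 1, chi_4: 1, chi_5: 0.

Use <chi_rho, chi> = (1/|G|) sum_C |C| * chi_rho(C) * conj(chi(C)) with |G| = 24 for each irreducible chi in the table:
  <chi_rho, chi_1> = (1/24)[1*(9)*conj(1) + 6*(3)*conj(1) + 3*(5)*conj(1) + 8*(3)*conj(1) + 6*(1)*conj(1)]
      = (1/24)[(9) + (18) + (15) + (24) + (6)] = 72/24 = 3
  <chi_rho, chi_2> = (1/24)[1*(9)*conj(1) + 6*(3)*conj(-1) + 3*(5)*conj(1) + 8*(3)*conj(1) + 6*(1)*conj(-1)]
      = (1/24)[(9) + (-18) + (15) + (24) + (-6)] = 24/24 = 1
  <chi_rho, chi_3> = (1/24)[1*(9)*conj(2) + 6*(3)*conj(0) + 3*(5)*conj(2) + 8*(3)*conj(-1) + 6*(1)*conj(0)]
      = (1/24)[(18) + (0) + (30) + (-24) + (0)] = 24/24 = 1
  <chi_rho, chi_4> = (1/24)[1*(9)*conj(3) + 6*(3)*conj(1) + 3*(5)*conj(-1) + 8*(3)*conj(0) + 6*(1)*conj(-1)]
      = (1/24)[(27) + (18) + (-15) + (0) + (-6)] = 24/24 = 1
  <chi_rho, chi_5> = (1/24)[1*(9)*conj(3) + 6*(3)*conj(-1) + 3*(5)*conj(-1) + 8*(3)*conj(0) + 6*(1)*conj(1)]
      = (1/24)[(27) + (-18) + (-15) + (0) + (6)] = 0/24 = 0
Dimension check: dim(rho) = sum (mult * dim) = 3*1 + 1*1 + 1*2 + 1*3 + 0*3 = 9 = chi_rho(e) = 9.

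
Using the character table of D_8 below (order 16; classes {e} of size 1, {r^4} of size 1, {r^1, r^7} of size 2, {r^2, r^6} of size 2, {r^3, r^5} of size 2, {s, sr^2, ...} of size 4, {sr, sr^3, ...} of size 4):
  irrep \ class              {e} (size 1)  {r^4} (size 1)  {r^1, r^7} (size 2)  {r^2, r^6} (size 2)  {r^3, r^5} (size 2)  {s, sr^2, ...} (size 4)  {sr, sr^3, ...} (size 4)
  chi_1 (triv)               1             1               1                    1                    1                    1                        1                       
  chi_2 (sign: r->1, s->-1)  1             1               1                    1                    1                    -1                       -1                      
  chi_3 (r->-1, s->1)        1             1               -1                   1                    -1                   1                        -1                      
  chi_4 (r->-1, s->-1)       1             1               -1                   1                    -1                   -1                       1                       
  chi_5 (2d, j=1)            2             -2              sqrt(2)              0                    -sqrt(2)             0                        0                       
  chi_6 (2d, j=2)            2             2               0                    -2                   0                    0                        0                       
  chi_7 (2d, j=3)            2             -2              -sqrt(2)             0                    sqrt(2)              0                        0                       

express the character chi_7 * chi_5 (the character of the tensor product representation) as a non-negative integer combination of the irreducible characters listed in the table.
chi_7 tensor chi_5 = chi_3 + chi_4 + chi_6 (all other irreducibles have multiplicity 0).

Working: The character of a tensor product is the pointwise product (chi_7 * chi_5)(C) = chi_7(C) * chi_5(C):
  {e}: (2)*(2), {r^4}: (-2)*(-2), {r^1, r^7}: (-sqrt(2))*(sqrt(2)), {r^2, r^6}: (0)*(0), {r^3, r^5}: (sqrt(2))*(-sqrt(2)), {s, sr^2, ...}: (0)*(0), {sr, sr^3, ...}: (0)*(0)
so (chi_7 * chi_5) takes values
  {e} -> 4, {r^4} -> 4, {r^1, r^7} -> -2, {r^2, r^6} -> 0, {r^3, r^5} -> -2, {s, sr^2, ...} -> 0, {sr, sr^3, ...} -> 0.
Now take the inner product of this character with each irreducible chi from the table, <chi_7*chi_5, chi> = (1/16) sum_C |C| (chi_7*chi_5)(C) conj(chi(C)):
  <chi_7*chi_5, chi_1> = (1/16)[1*(4)*conj(1) + 1*(4)*conj(1) + 2*(-2)*conj(1) + 2*(0)*conj(1) + 2*(-2)*conj(1) + 4*(0)*conj(1) + 4*(0)*conj(1)]
      = (1/16)[(4) + (4) + (-4) + (0) + (-4) + (0) + (0)] = 0/16 = 0
  <chi_7*chi_5, chi_2> = (1/16)[1*(4)*conj(1) + 1*(4)*conj(1) + 2*(-2)*conj(1) + 2*(0)*conj(1) + 2*(-2)*conj(1) + 4*(0)*conj(-1) + 4*(0)*conj(-1)]
      = (1/16)[(4) + (4) + (-4) + (0) + (-4) + (0) + (0)] = 0/16 = 0
  <chi_7*chi_5, chi_3> = (1/16)[1*(4)*conj(1) + 1*(4)*conj(1) + 2*(-2)*conj(-1) + 2*(0)*conj(1) + 2*(-2)*conj(-1) + 4*(0)*conj(1) + 4*(0)*conj(-1)]
      = (1/16)[(4) + (4) + (4) + (0) + (4) + (0) + (0)] = 16/16 = 1
  <chi_7*chi_5, chi_4> = (1/16)[1*(4)*conj(1) + 1*(4)*conj(1) + 2*(-2)*conj(-1) + 2*(0)*conj(1) + 2*(-2)*conj(-1) + 4*(0)*conj(-1) + 4*(0)*conj(1)]
      = (1/16)[(4) + (4) + (4) + (0) + (4) + (0) + (0)] = 16/16 = 1
  <chi_7*chi_5, chi_5> = (1/16)[1*(4)*conj(2) + 1*(4)*conj(-2) + 2*(-2)*conj(sqrt(2)) + 2*(0)*conj(0) + 2*(-2)*conj(-sqrt(2)) + 4*(0)*conj(0) + 4*(0)*conj(0)]
      = (1/16)[(8) + (-8) + (-4*sqrt(2)) + (0) + (4*sqrt(2)) + (0) + (0)] = 0/16 = 0
  <chi_7*chi_5, chi_6> = (1/16)[1*(4)*conj(2) + 1*(4)*conj(2) + 2*(-2)*conj(0) + 2*(0)*conj(-2) + 2*(-2)*conj(0) + 4*(0)*conj(0) + 4*(0)*conj(0)]
      = (1/16)[(8) + (8) + (0) + (0) + (0) + (0) + (0)] = 16/16 = 1
  <chi_7*chi_5, chi_7> = (1/16)[1*(4)*conj(2) + 1*(4)*conj(-2) + 2*(-2)*conj(-sqrt(2)) + 2*(0)*conj(0) + 2*(-2)*conj(sqrt(2)) + 4*(0)*conj(0) + 4*(0)*conj(0)]
      = (1/16)[(8) + (-8) + (4*sqrt(2)) + (0) + (-4*sqrt(2)) + (0) + (0)] = 0/16 = 0
Hence the multiplicities are chi_3: 1, chi_4: 1, chi_6: 1. Dimension check: dim(chi_7)*dim(chi_5) = 2*2 = 4 and sum (mult * dim) = 1*1 + 1*1 + 1*2 = 4.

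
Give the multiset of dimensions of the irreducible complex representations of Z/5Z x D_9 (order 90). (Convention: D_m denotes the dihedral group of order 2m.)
Dimensions: 1, 1, 1, 1, 1, 1, 1, 1, 1, 1, 2, 2, 2, 2, 2, 2, 2, 2, 2, 2, 2, 2, 2, 2, 2, 2, 2, 2, 2, 2

Justification: There are 30 irreducibles (= number of conjugacy classes). Their dimensions d_i satisfy sum d_i^2 = |G| = 90: 1 + 1 + 1 + 1 + 1 + 1 + 1 + 1 + 1 + 1 + 4 + 4 + 4 + 4 + 4 + 4 + 4 + 4 + 4 + 4 + 4 + 4 + 4 + 4 + 4 + 4 + 4 + 4 + 4 + 4 = 90. (For the product with Z/5Z: each of the 5 1-dim characters of Z/5Z tensors with each irrep of D_9, giving 5 copies of each D_9-dimension.)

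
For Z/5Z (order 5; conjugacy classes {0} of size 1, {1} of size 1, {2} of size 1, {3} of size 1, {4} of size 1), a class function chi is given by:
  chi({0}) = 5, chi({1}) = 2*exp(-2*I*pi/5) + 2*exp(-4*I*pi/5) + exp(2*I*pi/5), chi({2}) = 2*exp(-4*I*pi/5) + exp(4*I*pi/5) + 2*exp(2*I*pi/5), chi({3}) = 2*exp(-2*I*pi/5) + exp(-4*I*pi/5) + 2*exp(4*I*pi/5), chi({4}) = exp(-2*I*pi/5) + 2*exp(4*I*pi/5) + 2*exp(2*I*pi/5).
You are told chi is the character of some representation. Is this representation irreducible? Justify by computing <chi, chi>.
Not irreducible (reducible): <chi, chi> = 9 > 1.

Proof sketch: <chi, chi> = (1/|G|) sum_C |C| * |chi(C)|^2 = (1/5)[1*|5|^2 + 1*|2*exp(-2*I*pi/5) + 2*exp(-4*I*pi/5) + exp(2*I*pi/5)|^2 + 1*|2*exp(-4*I*pi/5) + exp(4*I*pi/5) + 2*exp(2*I*pi/5)|^2 + 1*|2*exp(-2*I*pi/5) + exp(-4*I*pi/5) + 2*exp(4*I*pi/5)|^2 + 1*|exp(-2*I*pi/5) + 2*exp(4*I*pi/5) + 2*exp(2*I*pi/5)|^2]
  = (1/5)[(25) + (5) + (5) + (5) + (5)] = 45/5 = 9.
(Exp terms are combined using exp(i*s)*conj(exp(i*t)) = exp(i*(s-t)), and sums of them are collapsed using the identity that for every m > 1 the m distinct m-th roots of unity sum to 0, e.g. 1 + exp(2*I*pi/3) + exp(-2*I*pi/3) = 0.)
A character is irreducible iff <chi, chi> = 1, so this representation is reducible.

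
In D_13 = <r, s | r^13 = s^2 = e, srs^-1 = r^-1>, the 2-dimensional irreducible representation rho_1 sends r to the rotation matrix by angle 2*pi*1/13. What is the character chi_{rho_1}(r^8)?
chi_{rho_1}(r^8) = 2*cos(2*pi*1*8/13) = -2*cos(3*pi/13)

Working: rho_1(r^8) is rotation by angle 2*pi*1*8/13, whose trace is 2*cos(2*pi*1*8/13) = -2*cos(3*pi/13).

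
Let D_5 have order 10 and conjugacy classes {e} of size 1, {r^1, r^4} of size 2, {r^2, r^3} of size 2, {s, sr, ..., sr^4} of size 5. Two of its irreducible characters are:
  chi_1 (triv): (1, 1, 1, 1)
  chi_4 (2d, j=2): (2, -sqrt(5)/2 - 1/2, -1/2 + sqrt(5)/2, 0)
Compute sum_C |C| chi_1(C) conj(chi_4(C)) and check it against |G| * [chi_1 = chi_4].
Sum = 0; so <chi_1, chi_4> = 0 (distinct irreducibles are orthogonal).

Details: Compute term by term over conjugacy classes (|C| * chi_1(C) * conj(chi_4(C))):
  1*(1)*conj(2) + 2*(1)*conj(-sqrt(5)/2 - 1/2) + 2*(1)*conj(-1/2 + sqrt(5)/2) + 5*(1)*conj(0)
  = (2) + (-sqrt(5) - 1) + (-1 + sqrt(5)) + (0)
  = 0.
Dividing by |G| = 10 gives 0/10 = 0, matching the row-orthogonality relation <chi_1, chi_4> = [chi_1 = chi_4].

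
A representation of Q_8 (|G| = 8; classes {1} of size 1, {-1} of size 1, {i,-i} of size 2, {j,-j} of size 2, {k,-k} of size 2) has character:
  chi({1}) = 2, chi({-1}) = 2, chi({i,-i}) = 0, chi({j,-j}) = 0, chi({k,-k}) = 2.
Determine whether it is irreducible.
Not irreducible (reducible): <chi, chi> = 2 > 1.

Solution. <chi, chi> = (1/|G|) sum_C |C| * |chi(C)|^2 = (1/8)[1*|2|^2 + 1*|2|^2 + 2*|0|^2 + 2*|0|^2 + 2*|2|^2]
  = (1/8)[(4) + (4) + (0) + (0) + (8)] = 16/8 = 2.
A character is irreducible iff <chi, chi> = 1, so this representation is reducible.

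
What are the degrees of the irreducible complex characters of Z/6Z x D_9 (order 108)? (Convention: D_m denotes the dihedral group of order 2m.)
Dimensions: 1, 1, 1, 1, 1, 1, 1, 1, 1, 1, 1, 1, 2, 2, 2, 2, 2, 2, 2, 2, 2, 2, 2, 2, 2, 2, 2, 2, 2, 2, 2, 2, 2, 2, 2, 2

Explanation: There are 36 irreducibles (= number of conjugacy classes). Their dimensions d_i satisfy sum d_i^2 = |G| = 108: 1 + 1 + 1 + 1 + 1 + 1 + 1 + 1 + 1 + 1 + 1 + 1 + 4 + 4 + 4 + 4 + 4 + 4 + 4 + 4 + 4 + 4 + 4 + 4 + 4 + 4 + 4 + 4 + 4 + 4 + 4 + 4 + 4 + 4 + 4 + 4 = 108. (For the product with Z/6Z: each of the 6 1-dim characters of Z/6Z tensors with each irrep of D_9, giving 6 copies of each D_9-dimension.)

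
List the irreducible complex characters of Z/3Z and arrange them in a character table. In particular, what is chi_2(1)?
Character table of Z/3Z (irreps indexed chi_0,...,chi_2 with chi_k(m) = zeta_3^(k*m), zeta_3 = exp(2*pi*i/3)):
  irrep \ class  {0} (size 1)  {1} (size 1)    {2} (size 1)  
  chi_0          1             1               1             
  chi_1          1             exp(2*I*pi/3)   exp(-2*I*pi/3)
  chi_2          1             exp(-2*I*pi/3)  exp(2*I*pi/3) 

Spot check: chi_2(1) = zeta_3^(2*1) = zeta_3^2 = exp(-2*I*pi/3).

Justification: Z/3Z is abelian, so all 3 irreducible complex representations are 1-dimensional. They are given by chi_k(m) = zeta_3^(k*m) for k = 0,...,2. Row orthogonality: sum_m chi_k(m) conj(chi_l(m)) = 3 * [k = l].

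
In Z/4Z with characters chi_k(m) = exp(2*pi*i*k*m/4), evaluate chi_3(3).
chi_3(3) = zeta_4^9 = I

Working: chi_3(3) = zeta_4^(3*3) = zeta_4^9. Since zeta_4^4 = 1, this equals zeta_4^1 = exp(2*pi*i*1/4) = I.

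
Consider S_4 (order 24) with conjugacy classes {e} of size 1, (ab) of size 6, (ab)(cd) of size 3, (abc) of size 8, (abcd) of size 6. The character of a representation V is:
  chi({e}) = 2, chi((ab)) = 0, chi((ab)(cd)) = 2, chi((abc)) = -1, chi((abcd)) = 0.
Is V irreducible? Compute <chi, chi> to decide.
Irreducible: <chi, chi> = 1.

Why: <chi, chi> = (1/|G|) sum_C |C| * |chi(C)|^2 = (1/24)[1*|2|^2 + 6*|0|^2 + 3*|2|^2 + 8*|-1|^2 + 6*|0|^2]
  = (1/24)[(4) + (0) + (12) + (8) + (0)] = 24/24 = 1.
A character is irreducible iff <chi, chi> = 1, so this representation is irreducible.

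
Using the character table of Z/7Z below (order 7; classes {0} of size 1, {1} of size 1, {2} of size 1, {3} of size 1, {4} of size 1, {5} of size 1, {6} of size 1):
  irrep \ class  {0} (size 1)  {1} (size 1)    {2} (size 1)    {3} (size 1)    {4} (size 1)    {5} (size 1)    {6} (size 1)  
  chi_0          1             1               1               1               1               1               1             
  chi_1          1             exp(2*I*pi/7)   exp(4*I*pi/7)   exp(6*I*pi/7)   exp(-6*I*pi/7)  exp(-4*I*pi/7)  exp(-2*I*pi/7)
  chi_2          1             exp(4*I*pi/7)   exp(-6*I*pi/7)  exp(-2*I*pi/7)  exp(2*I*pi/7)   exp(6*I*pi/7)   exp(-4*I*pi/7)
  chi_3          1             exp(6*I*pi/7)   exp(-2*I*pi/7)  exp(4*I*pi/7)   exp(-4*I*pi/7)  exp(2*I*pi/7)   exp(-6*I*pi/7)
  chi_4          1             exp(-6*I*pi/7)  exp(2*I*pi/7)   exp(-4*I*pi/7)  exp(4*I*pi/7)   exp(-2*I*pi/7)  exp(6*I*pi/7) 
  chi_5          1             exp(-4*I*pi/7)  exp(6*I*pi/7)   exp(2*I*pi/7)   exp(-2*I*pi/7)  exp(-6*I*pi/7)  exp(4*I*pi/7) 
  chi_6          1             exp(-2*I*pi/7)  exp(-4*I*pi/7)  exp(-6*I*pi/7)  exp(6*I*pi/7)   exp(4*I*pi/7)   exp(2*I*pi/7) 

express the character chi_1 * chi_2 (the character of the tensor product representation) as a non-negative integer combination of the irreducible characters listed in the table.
chi_1 tensor chi_2 = chi_3 (all other irreducibles have multiplicity 0).

Solution. The character of a tensor product is the pointwise product (chi_1 * chi_2)(C) = chi_1(C) * chi_2(C):
  {0}: (1)*(1), {1}: (exp(2*I*pi/7))*(exp(4*I*pi/7)), {2}: (exp(4*I*pi/7))*(exp(-6*I*pi/7)), {3}: (exp(6*I*pi/7))*(exp(-2*I*pi/7)), {4}: (exp(-6*I*pi/7))*(exp(2*I*pi/7)), {5}: (exp(-4*I*pi/7))*(exp(6*I*pi/7)), {6}: (exp(-2*I*pi/7))*(exp(-4*I*pi/7))
so (chi_1 * chi_2) takes values
  {0} -> 1, {1} -> exp(6*I*pi/7), {2} -> exp(-2*I*pi/7), {3} -> exp(4*I*pi/7), {4} -> exp(-4*I*pi/7), {5} -> exp(2*I*pi/7), {6} -> exp(-6*I*pi/7).
Now take the inner product of this character with each irreducible chi from the table, <chi_1*chi_2, chi> = (1/7) sum_C |C| (chi_1*chi_2)(C) conj(chi(C)):
  <chi_1*chi_2, chi_0> = (1/7)[1*(1)*conj(1) + 1*(exp(6*I*pi/7))*conj(1) + 1*(exp(-2*I*pi/7))*conj(1) + 1*(exp(4*I*pi/7))*conj(1) + 1*(exp(-4*I*pi/7))*conj(1) + 1*(exp(2*I*pi/7))*conj(1) + 1*(exp(-6*I*pi/7))*conj(1)]
      = (1/7)[(1) + (exp(6*I*pi/7)) + (exp(-2*I*pi/7)) + (exp(4*I*pi/7)) + (exp(-4*I*pi/7)) + (exp(2*I*pi/7)) + (exp(-6*I*pi/7))] = 0/7 = 0
  <chi_1*chi_2, chi_1> = (1/7)[1*(1)*conj(1) + 1*(exp(6*I*pi/7))*conj(exp(2*I*pi/7)) + 1*(exp(-2*I*pi/7))*conj(exp(4*I*pi/7)) + 1*(exp(4*I*pi/7))*conj(exp(6*I*pi/7)) + 1*(exp(-4*I*pi/7))*conj(exp(-6*I*pi/7)) + 1*(exp(2*I*pi/7))*conj(exp(-4*I*pi/7)) + 1*(exp(-6*I*pi/7))*conj(exp(-2*I*pi/7))]
      = (1/7)[(1) + (exp(4*I*pi/7)) + (exp(-6*I*pi/7)) + (exp(-2*I*pi/7)) + (exp(2*I*pi/7)) + (exp(6*I*pi/7)) + (exp(-4*I*pi/7))] = 0/7 = 0
  <chi_1*chi_2, chi_2> = (1/7)[1*(1)*conj(1) + 1*(exp(6*I*pi/7))*conj(exp(4*I*pi/7)) + 1*(exp(-2*I*pi/7))*conj(exp(-6*I*pi/7)) + 1*(exp(4*I*pi/7))*conj(exp(-2*I*pi/7)) + 1*(exp(-4*I*pi/7))*conj(exp(2*I*pi/7)) + 1*(exp(2*I*pi/7))*conj(exp(6*I*pi/7)) + 1*(exp(-6*I*pi/7))*conj(exp(-4*I*pi/7))]
      = (1/7)[(1) + (exp(2*I*pi/7)) + (exp(4*I*pi/7)) + (exp(6*I*pi/7)) + (exp(-6*I*pi/7)) + (exp(-4*I*pi/7)) + (exp(-2*I*pi/7))] = 0/7 = 0
  <chi_1*chi_2, chi_3> = (1/7)[1*(1)*conj(1) + 1*(exp(6*I*pi/7))*conj(exp(6*I*pi/7)) + 1*(exp(-2*I*pi/7))*conj(exp(-2*I*pi/7)) + 1*(exp(4*I*pi/7))*conj(exp(4*I*pi/7)) + 1*(exp(-4*I*pi/7))*conj(exp(-4*I*pi/7)) + 1*(exp(2*I*pi/7))*conj(exp(2*I*pi/7)) + 1*(exp(-6*I*pi/7))*conj(exp(-6*I*pi/7))]
      = (1/7)[(1) + (1) + (1) + (1) + (1) + (1) + (1)] = 7/7 = 1
  <chi_1*chi_2, chi_4> = (1/7)[1*(1)*conj(1) + 1*(exp(6*I*pi/7))*conj(exp(-6*I*pi/7)) + 1*(exp(-2*I*pi/7))*conj(exp(2*I*pi/7)) + 1*(exp(4*I*pi/7))*conj(exp(-4*I*pi/7)) + 1*(exp(-4*I*pi/7))*conj(exp(4*I*pi/7)) + 1*(exp(2*I*pi/7))*conj(exp(-2*I*pi/7)) + 1*(exp(-6*I*pi/7))*conj(exp(6*I*pi/7))]
      = (1/7)[(1) + (exp(-2*I*pi/7)) + (exp(-4*I*pi/7)) + (exp(-6*I*pi/7)) + (exp(6*I*pi/7)) + (exp(4*I*pi/7)) + (exp(2*I*pi/7))] = 0/7 = 0
  <chi_1*chi_2, chi_5> = (1/7)[1*(1)*conj(1) + 1*(exp(6*I*pi/7))*conj(exp(-4*I*pi/7)) + 1*(exp(-2*I*pi/7))*conj(exp(6*I*pi/7)) + 1*(exp(4*I*pi/7))*conj(exp(2*I*pi/7)) + 1*(exp(-4*I*pi/7))*conj(exp(-2*I*pi/7)) + 1*(exp(2*I*pi/7))*conj(exp(-6*I*pi/7)) + 1*(exp(-6*I*pi/7))*conj(exp(4*I*pi/7))]
      = (1/7)[(1) + (exp(-4*I*pi/7)) + (exp(6*I*pi/7)) + (exp(2*I*pi/7)) + (exp(-2*I*pi/7)) + (exp(-6*I*pi/7)) + (exp(4*I*pi/7))] = 0/7 = 0
  <chi_1*chi_2, chi_6> = (1/7)[1*(1)*conj(1) + 1*(exp(6*I*pi/7))*conj(exp(-2*I*pi/7)) + 1*(exp(-2*I*pi/7))*conj(exp(-4*I*pi/7)) + 1*(exp(4*I*pi/7))*conj(exp(-6*I*pi/7)) + 1*(exp(-4*I*pi/7))*conj(exp(6*I*pi/7)) + 1*(exp(2*I*pi/7))*conj(exp(4*I*pi/7)) + 1*(exp(-6*I*pi/7))*conj(exp(2*I*pi/7))]
      = (1/7)[(1) + (exp(-6*I*pi/7)) + (exp(2*I*pi/7)) + (exp(-4*I*pi/7)) + (exp(4*I*pi/7)) + (exp(-2*I*pi/7)) + (exp(6*I*pi/7))] = 0/7 = 0
(Exp terms are combined using exp(i*s)*conj(exp(i*t)) = exp(i*(s-t)), and sums of them are collapsed using the identity that for every m > 1 the m distinct m-th roots of unity sum to 0, e.g. 1 + exp(2*I*pi/3) + exp(-2*I*pi/3) = 0.)
Hence the multiplicities are chi_3: 1. Dimension check: dim(chi_1)*dim(chi_2) = 1*1 = 1 and sum (mult * dim) = 1*1 = 1.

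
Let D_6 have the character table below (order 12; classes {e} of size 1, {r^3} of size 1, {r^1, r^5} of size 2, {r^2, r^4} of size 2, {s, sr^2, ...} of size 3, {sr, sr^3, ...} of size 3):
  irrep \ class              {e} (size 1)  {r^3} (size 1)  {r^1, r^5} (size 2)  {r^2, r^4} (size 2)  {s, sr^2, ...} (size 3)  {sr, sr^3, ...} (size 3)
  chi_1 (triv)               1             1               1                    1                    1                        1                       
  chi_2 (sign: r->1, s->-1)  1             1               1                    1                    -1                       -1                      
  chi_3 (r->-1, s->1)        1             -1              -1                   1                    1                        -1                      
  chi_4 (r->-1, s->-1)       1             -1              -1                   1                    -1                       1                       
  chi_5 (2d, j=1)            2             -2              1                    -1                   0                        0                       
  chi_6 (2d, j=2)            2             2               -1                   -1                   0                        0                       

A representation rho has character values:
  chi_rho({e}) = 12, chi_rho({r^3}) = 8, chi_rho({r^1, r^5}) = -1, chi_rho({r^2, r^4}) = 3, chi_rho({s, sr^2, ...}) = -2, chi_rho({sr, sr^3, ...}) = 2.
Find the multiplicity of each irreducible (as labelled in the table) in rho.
Multiplicities: chi_1: 2, chi_2: 2, chi_3: 0, chi_4: 2, chi_5: 0, chi_6: 3.

Working: Use <chi_rho, chi> = (1/|G|) sum_C |C| * chi_rho(C) * conj(chi(C)) with |G| = 12 for each irreducible chi in the table:
  <chi_rho, chi_1> = (1/12)[1*(12)*conj(1) + 1*(8)*conj(1) + 2*(-1)*conj(1) + 2*(3)*conj(1) + 3*(-2)*conj(1) + 3*(2)*conj(1)]
      = (1/12)[(12) + (8) + (-2) + (6) + (-6) + (6)] = 24/12 = 2
  <chi_rho, chi_2> = (1/12)[1*(12)*conj(1) + 1*(8)*conj(1) + 2*(-1)*conj(1) + 2*(3)*conj(1) + 3*(-2)*conj(-1) + 3*(2)*conj(-1)]
      = (1/12)[(12) + (8) + (-2) + (6) + (6) + (-6)] = 24/12 = 2
  <chi_rho, chi_3> = (1/12)[1*(12)*conj(1) + 1*(8)*conj(-1) + 2*(-1)*conj(-1) + 2*(3)*conj(1) + 3*(-2)*conj(1) + 3*(2)*conj(-1)]
      = (1/12)[(12) + (-8) + (2) + (6) + (-6) + (-6)] = 0/12 = 0
  <chi_rho, chi_4> = (1/12)[1*(12)*conj(1) + 1*(8)*conj(-1) + 2*(-1)*conj(-1) + 2*(3)*conj(1) + 3*(-2)*conj(-1) + 3*(2)*conj(1)]
      = (1/12)[(12) + (-8) + (2) + (6) + (6) + (6)] = 24/12 = 2
  <chi_rho, chi_5> = (1/12)[1*(12)*conj(2) + 1*(8)*conj(-2) + 2*(-1)*conj(1) + 2*(3)*conj(-1) + 3*(-2)*conj(0) + 3*(2)*conj(0)]
      = (1/12)[(24) + (-16) + (-2) + (-6) + (0) + (0)] = 0/12 = 0
  <chi_rho, chi_6> = (1/12)[1*(12)*conj(2) + 1*(8)*conj(2) + 2*(-1)*conj(-1) + 2*(3)*conj(-1) + 3*(-2)*conj(0) + 3*(2)*conj(0)]
      = (1/12)[(24) + (16) + (2) + (-6) + (0) + (0)] = 36/12 = 3
Dimension check: dim(rho) = sum (mult * dim) = 2*1 + 2*1 + 0*1 + 2*1 + 0*2 + 3*2 = 12 = chi_rho(e) = 12.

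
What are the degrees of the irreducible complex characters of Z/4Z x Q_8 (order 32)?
Dimensions: 1, 1, 1, 1, 1, 1, 1, 1, 1, 1, 1, 1, 1, 1, 1, 1, 2, 2, 2, 2

Working: There are 20 irreducibles (= number of conjugacy classes). Their dimensions d_i satisfy sum d_i^2 = |G| = 32: 1 + 1 + 1 + 1 + 1 + 1 + 1 + 1 + 1 + 1 + 1 + 1 + 1 + 1 + 1 + 1 + 4 + 4 + 4 + 4 = 32. (For the product with Z/4Z: each of the 4 1-dim characters of Z/4Z tensors with each irrep of Q_8, giving 4 copies of each Q_8-dimension.)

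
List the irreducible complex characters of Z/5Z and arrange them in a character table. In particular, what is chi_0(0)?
Character table of Z/5Z (irreps indexed chi_0,...,chi_4 with chi_k(m) = zeta_5^(k*m), zeta_5 = exp(2*pi*i/5)):
  irrep \ class  {0} (size 1)  {1} (size 1)    {2} (size 1)    {3} (size 1)    {4} (size 1)  
  chi_0          1             1               1               1               1             
  chi_1          1             exp(2*I*pi/5)   exp(4*I*pi/5)   exp(-4*I*pi/5)  exp(-2*I*pi/5)
  chi_2          1             exp(4*I*pi/5)   exp(-2*I*pi/5)  exp(2*I*pi/5)   exp(-4*I*pi/5)
  chi_3          1             exp(-4*I*pi/5)  exp(2*I*pi/5)   exp(-2*I*pi/5)  exp(4*I*pi/5) 
  chi_4          1             exp(-2*I*pi/5)  exp(-4*I*pi/5)  exp(4*I*pi/5)   exp(2*I*pi/5) 

Spot check: chi_0(0) = zeta_5^(0*0) = zeta_5^0 = 1.

Explanation: Z/5Z is abelian, so all 5 irreducible complex representations are 1-dimensional. They are given by chi_k(m) = zeta_5^(k*m) for k = 0,...,4. Row orthogonality: sum_m chi_k(m) conj(chi_l(m)) = 5 * [k = l].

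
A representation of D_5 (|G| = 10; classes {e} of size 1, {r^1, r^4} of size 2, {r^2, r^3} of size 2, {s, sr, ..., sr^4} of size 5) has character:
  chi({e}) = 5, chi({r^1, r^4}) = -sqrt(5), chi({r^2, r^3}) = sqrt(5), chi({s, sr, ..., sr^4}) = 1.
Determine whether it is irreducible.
Not irreducible (reducible): <chi, chi> = 5 > 1.

Reasoning: <chi, chi> = (1/|G|) sum_C |C| * |chi(C)|^2 = (1/10)[1*|5|^2 + 2*|-sqrt(5)|^2 + 2*|sqrt(5)|^2 + 5*|1|^2]
  = (1/10)[(25) + (10) + (10) + (5)] = 50/10 = 5.
A character is irreducible iff <chi, chi> = 1, so this representation is reducible.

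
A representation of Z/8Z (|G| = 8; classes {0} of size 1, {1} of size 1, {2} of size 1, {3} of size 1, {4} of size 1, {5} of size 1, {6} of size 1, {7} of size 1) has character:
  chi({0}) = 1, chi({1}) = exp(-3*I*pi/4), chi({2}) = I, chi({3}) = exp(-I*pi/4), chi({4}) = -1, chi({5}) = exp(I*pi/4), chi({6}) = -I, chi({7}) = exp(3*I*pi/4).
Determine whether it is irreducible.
Irreducible: <chi, chi> = 1.

Why: <chi, chi> = (1/|G|) sum_C |C| * |chi(C)|^2 = (1/8)[1*|1|^2 + 1*|exp(-3*I*pi/4)|^2 + 1*|I|^2 + 1*|exp(-I*pi/4)|^2 + 1*|-1|^2 + 1*|exp(I*pi/4)|^2 + 1*|-I|^2 + 1*|exp(3*I*pi/4)|^2]
  = (1/8)[(1) + (1) + (1) + (1) + (1) + (1) + (1) + (1)] = 8/8 = 1.
(Exp terms are combined using exp(i*s)*conj(exp(i*t)) = exp(i*(s-t)), and sums of them are collapsed using the identity that for every m > 1 the m distinct m-th roots of unity sum to 0, e.g. 1 + exp(2*I*pi/3) + exp(-2*I*pi/3) = 0.)
A character is irreducible iff <chi, chi> = 1, so this representation is irreducible.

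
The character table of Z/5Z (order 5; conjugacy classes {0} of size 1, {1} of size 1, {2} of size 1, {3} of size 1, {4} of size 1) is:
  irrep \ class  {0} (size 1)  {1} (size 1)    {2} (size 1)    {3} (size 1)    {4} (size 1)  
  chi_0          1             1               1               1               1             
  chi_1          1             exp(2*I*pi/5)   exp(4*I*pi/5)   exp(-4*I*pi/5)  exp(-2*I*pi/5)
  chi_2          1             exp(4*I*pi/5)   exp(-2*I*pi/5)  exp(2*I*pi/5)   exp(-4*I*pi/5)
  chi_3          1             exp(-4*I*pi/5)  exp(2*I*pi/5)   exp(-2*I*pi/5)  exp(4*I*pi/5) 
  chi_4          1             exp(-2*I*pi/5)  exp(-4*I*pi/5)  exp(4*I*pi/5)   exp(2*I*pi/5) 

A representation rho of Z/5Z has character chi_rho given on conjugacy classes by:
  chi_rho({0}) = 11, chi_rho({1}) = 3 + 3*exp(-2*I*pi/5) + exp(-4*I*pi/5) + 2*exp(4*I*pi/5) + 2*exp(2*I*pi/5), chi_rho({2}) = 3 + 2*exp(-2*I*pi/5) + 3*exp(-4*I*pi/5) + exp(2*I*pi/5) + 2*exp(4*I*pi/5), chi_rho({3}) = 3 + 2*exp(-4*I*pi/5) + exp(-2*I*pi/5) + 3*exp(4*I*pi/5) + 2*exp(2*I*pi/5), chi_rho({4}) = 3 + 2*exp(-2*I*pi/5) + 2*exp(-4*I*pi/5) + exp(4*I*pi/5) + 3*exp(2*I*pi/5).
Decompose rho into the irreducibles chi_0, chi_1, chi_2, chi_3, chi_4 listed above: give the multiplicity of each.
Multiplicities: chi_0: 3, chi_1: 2, chi_2: 2, chi_3: 1, chi_4: 3.

Explanation: Use <chi_rho, chi> = (1/|G|) sum_C |C| * chi_rho(C) * conj(chi(C)) with |G| = 5 for each irreducible chi in the table:
  <chi_rho, chi_0> = (1/5)[1*(11)*conj(1) + 1*(3 + 3*exp(-2*I*pi/5) + exp(-4*I*pi/5) + 2*exp(4*I*pi/5) + 2*exp(2*I*pi/5))*conj(1) + 1*(3 + 2*exp(-2*I*pi/5) + 3*exp(-4*I*pi/5) + exp(2*I*pi/5) + 2*exp(4*I*pi/5))*conj(1) + 1*(3 + 2*exp(-4*I*pi/5) + exp(-2*I*pi/5) + 3*exp(4*I*pi/5) + 2*exp(2*I*pi/5))*conj(1) + 1*(3 + 2*exp(-2*I*pi/5) + 2*exp(-4*I*pi/5) + exp(4*I*pi/5) + 3*exp(2*I*pi/5))*conj(1)]
      = (1/5)[(11) + (3 + 3*exp(-2*I*pi/5) + exp(-4*I*pi/5) + 2*exp(4*I*pi/5) + 2*exp(2*I*pi/5)) + (3 + 2*exp(-2*I*pi/5) + 3*exp(-4*I*pi/5) + exp(2*I*pi/5) + 2*exp(4*I*pi/5)) + (3 + 2*exp(-4*I*pi/5) + exp(-2*I*pi/5) + 3*exp(4*I*pi/5) + 2*exp(2*I*pi/5)) + (3 + 2*exp(-2*I*pi/5) + 2*exp(-4*I*pi/5) + exp(4*I*pi/5) + 3*exp(2*I*pi/5))] = 15/5 = 3
  <chi_rho, chi_1> = (1/5)[1*(11)*conj(1) + 1*(3 + 3*exp(-2*I*pi/5) + exp(-4*I*pi/5) + 2*exp(4*I*pi/5) + 2*exp(2*I*pi/5))*conj(exp(2*I*pi/5)) + 1*(3 + 2*exp(-2*I*pi/5) + 3*exp(-4*I*pi/5) + exp(2*I*pi/5) + 2*exp(4*I*pi/5))*conj(exp(4*I*pi/5)) + 1*(3 + 2*exp(-4*I*pi/5) + exp(-2*I*pi/5) + 3*exp(4*I*pi/5) + 2*exp(2*I*pi/5))*conj(exp(-4*I*pi/5)) + 1*(3 + 2*exp(-2*I*pi/5) + 2*exp(-4*I*pi/5) + exp(4*I*pi/5) + 3*exp(2*I*pi/5))*conj(exp(-2*I*pi/5))]
      = (1/5)[(11) + (2 + 3*exp(-2*I*pi/5) + 3*exp(-4*I*pi/5) + exp(4*I*pi/5) + 2*exp(2*I*pi/5)) + (2 + 3*exp(-4*I*pi/5) + exp(-2*I*pi/5) + 2*exp(4*I*pi/5) + 3*exp(2*I*pi/5)) + (2 + 3*exp(-2*I*pi/5) + 2*exp(-4*I*pi/5) + exp(2*I*pi/5) + 3*exp(4*I*pi/5)) + (2 + 2*exp(-2*I*pi/5) + exp(-4*I*pi/5) + 3*exp(4*I*pi/5) + 3*exp(2*I*pi/5))] = 10/5 = 2
  <chi_rho, chi_2> = (1/5)[1*(11)*conj(1) + 1*(3 + 3*exp(-2*I*pi/5) + exp(-4*I*pi/5) + 2*exp(4*I*pi/5) + 2*exp(2*I*pi/5))*conj(exp(4*I*pi/5)) + 1*(3 + 2*exp(-2*I*pi/5) + 3*exp(-4*I*pi/5) + exp(2*I*pi/5) + 2*exp(4*I*pi/5))*conj(exp(-2*I*pi/5)) + 1*(3 + 2*exp(-4*I*pi/5) + exp(-2*I*pi/5) + 3*exp(4*I*pi/5) + 2*exp(2*I*pi/5))*conj(exp(2*I*pi/5)) + 1*(3 + 2*exp(-2*I*pi/5) + 2*exp(-4*I*pi/5) + exp(4*I*pi/5) + 3*exp(2*I*pi/5))*conj(exp(-4*I*pi/5))]
      = (1/5)[(11) + (2 + 2*exp(-2*I*pi/5) + 3*exp(-4*I*pi/5) + exp(2*I*pi/5) + 3*exp(4*I*pi/5)) + (2 + 3*exp(-2*I*pi/5) + 2*exp(-4*I*pi/5) + exp(4*I*pi/5) + 3*exp(2*I*pi/5)) + (2 + 3*exp(-2*I*pi/5) + exp(-4*I*pi/5) + 2*exp(4*I*pi/5) + 3*exp(2*I*pi/5)) + (2 + 3*exp(-4*I*pi/5) + exp(-2*I*pi/5) + 3*exp(4*I*pi/5) + 2*exp(2*I*pi/5))] = 10/5 = 2
  <chi_rho, chi_3> = (1/5)[1*(11)*conj(1) + 1*(3 + 3*exp(-2*I*pi/5) + exp(-4*I*pi/5) + 2*exp(4*I*pi/5) + 2*exp(2*I*pi/5))*conj(exp(-4*I*pi/5)) + 1*(3 + 2*exp(-2*I*pi/5) + 3*exp(-4*I*pi/5) + exp(2*I*pi/5) + 2*exp(4*I*pi/5))*conj(exp(2*I*pi/5)) + 1*(3 + 2*exp(-4*I*pi/5) + exp(-2*I*pi/5) + 3*exp(4*I*pi/5) + 2*exp(2*I*pi/5))*conj(exp(-2*I*pi/5)) + 1*(3 + 2*exp(-2*I*pi/5) + 2*exp(-4*I*pi/5) + exp(4*I*pi/5) + 3*exp(2*I*pi/5))*conj(exp(4*I*pi/5))]
      = (1/5)[(11) + (1 + 2*exp(-2*I*pi/5) + 2*exp(-4*I*pi/5) + 3*exp(4*I*pi/5) + 3*exp(2*I*pi/5)) + (1 + 3*exp(-2*I*pi/5) + 2*exp(-4*I*pi/5) + 3*exp(4*I*pi/5) + 2*exp(2*I*pi/5)) + (1 + 2*exp(-2*I*pi/5) + 3*exp(-4*I*pi/5) + 2*exp(4*I*pi/5) + 3*exp(2*I*pi/5)) + (1 + 3*exp(-2*I*pi/5) + 3*exp(-4*I*pi/5) + 2*exp(4*I*pi/5) + 2*exp(2*I*pi/5))] = 5/5 = 1
  <chi_rho, chi_4> = (1/5)[1*(11)*conj(1) + 1*(3 + 3*exp(-2*I*pi/5) + exp(-4*I*pi/5) + 2*exp(4*I*pi/5) + 2*exp(2*I*pi/5))*conj(exp(-2*I*pi/5)) + 1*(3 + 2*exp(-2*I*pi/5) + 3*exp(-4*I*pi/5) + exp(2*I*pi/5) + 2*exp(4*I*pi/5))*conj(exp(-4*I*pi/5)) + 1*(3 + 2*exp(-4*I*pi/5) + exp(-2*I*pi/5) + 3*exp(4*I*pi/5) + 2*exp(2*I*pi/5))*conj(exp(4*I*pi/5)) + 1*(3 + 2*exp(-2*I*pi/5) + 2*exp(-4*I*pi/5) + exp(4*I*pi/5) + 3*exp(2*I*pi/5))*conj(exp(2*I*pi/5))]
      = (1/5)[(11) + (3 + 2*exp(-4*I*pi/5) + exp(-2*I*pi/5) + 2*exp(4*I*pi/5) + 3*exp(2*I*pi/5)) + (3 + 2*exp(-2*I*pi/5) + exp(-4*I*pi/5) + 3*exp(4*I*pi/5) + 2*exp(2*I*pi/5)) + (3 + 2*exp(-2*I*pi/5) + 3*exp(-4*I*pi/5) + exp(4*I*pi/5) + 2*exp(2*I*pi/5)) + (3 + 3*exp(-2*I*pi/5) + 2*exp(-4*I*pi/5) + exp(2*I*pi/5) + 2*exp(4*I*pi/5))] = 15/5 = 3
(Exp terms are combined using exp(i*s)*conj(exp(i*t)) = exp(i*(s-t)), and sums of them are collapsed using the identity that for every m > 1 the m distinct m-th roots of unity sum to 0, e.g. 1 + exp(2*I*pi/3) + exp(-2*I*pi/3) = 0.)
Dimension check: dim(rho) = sum (mult * dim) = 3*1 + 2*1 + 2*1 + 1*1 + 3*1 = 11 = chi_rho(e) = 11.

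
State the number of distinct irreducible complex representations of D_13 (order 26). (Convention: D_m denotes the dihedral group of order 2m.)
8

Explanation: The number of irreducible complex representations of a finite group equals its number of conjugacy classes. D_13 has 8 conjugacy classes ((n+3)/2 for n odd), so D_13 (order 26) has exactly 8 irreducible complex representations.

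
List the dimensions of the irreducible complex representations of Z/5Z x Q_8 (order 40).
Dimensions: 1, 1, 1, 1, 1, 1, 1, 1, 1, 1, 1, 1, 1, 1, 1, 1, 1, 1, 1, 1, 2, 2, 2, 2, 2

Justification: There are 25 irreducibles (= number of conjugacy classes). Their dimensions d_i satisfy sum d_i^2 = |G| = 40: 1 + 1 + 1 + 1 + 1 + 1 + 1 + 1 + 1 + 1 + 1 + 1 + 1 + 1 + 1 + 1 + 1 + 1 + 1 + 1 + 4 + 4 + 4 + 4 + 4 = 40. (For the product with Z/5Z: each of the 5 1-dim characters of Z/5Z tensors with each irrep of Q_8, giving 5 copies of each Q_8-dimension.)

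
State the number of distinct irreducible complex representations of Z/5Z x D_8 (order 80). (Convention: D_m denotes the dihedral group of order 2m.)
35

Justification: The number of irreducible complex representations of a finite group equals its number of conjugacy classes. For a direct product, #classes(G x H) = #classes(G) * #classes(H). Z/5Z has 5 classes (abelian), D_8 has 7 classes, so 5 * 7 = 35, so Z/5Z x D_8 (order 80) has exactly 35 irreducible complex representations.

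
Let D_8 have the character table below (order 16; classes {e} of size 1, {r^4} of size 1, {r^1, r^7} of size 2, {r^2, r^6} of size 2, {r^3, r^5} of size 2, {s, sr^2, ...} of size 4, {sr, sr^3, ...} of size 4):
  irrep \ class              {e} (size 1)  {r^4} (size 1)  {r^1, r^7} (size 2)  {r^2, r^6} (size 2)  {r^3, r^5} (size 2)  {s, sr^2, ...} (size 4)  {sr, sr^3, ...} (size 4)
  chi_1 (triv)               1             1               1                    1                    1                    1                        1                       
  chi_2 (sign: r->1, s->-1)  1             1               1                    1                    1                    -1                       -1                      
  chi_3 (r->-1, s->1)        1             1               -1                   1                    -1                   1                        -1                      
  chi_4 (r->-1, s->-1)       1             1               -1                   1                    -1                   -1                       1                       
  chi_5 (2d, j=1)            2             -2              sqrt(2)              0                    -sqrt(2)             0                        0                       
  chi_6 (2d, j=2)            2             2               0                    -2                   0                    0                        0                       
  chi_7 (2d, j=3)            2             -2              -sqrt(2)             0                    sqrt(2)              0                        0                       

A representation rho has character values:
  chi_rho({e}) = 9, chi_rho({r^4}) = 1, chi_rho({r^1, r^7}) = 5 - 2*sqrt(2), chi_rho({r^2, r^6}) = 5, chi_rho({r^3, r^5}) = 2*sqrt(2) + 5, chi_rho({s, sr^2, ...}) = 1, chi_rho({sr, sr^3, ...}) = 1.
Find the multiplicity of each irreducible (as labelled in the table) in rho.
Multiplicities: chi_1: 3, chi_2: 2, chi_3: 0, chi_4: 0, chi_5: 0, chi_6: 0, chi_7: 2.

Use <chi_rho, chi> = (1/|G|) sum_C |C| * chi_rho(C) * conj(chi(C)) with |G| = 16 for each irreducible chi in the table:
  <chi_rho, chi_1> = (1/16)[1*(9)*conj(1) + 1*(1)*conj(1) + 2*(5 - 2*sqrt(2))*conj(1) + 2*(5)*conj(1) + 2*(2*sqrt(2) + 5)*conj(1) + 4*(1)*conj(1) + 4*(1)*conj(1)]
      = (1/16)[(9) + (1) + (10 - 4*sqrt(2)) + (10) + (4*sqrt(2) + 10) + (4) + (4)] = 48/16 = 3
  <chi_rho, chi_2> = (1/16)[1*(9)*conj(1) + 1*(1)*conj(1) + 2*(5 - 2*sqrt(2))*conj(1) + 2*(5)*conj(1) + 2*(2*sqrt(2) + 5)*conj(1) + 4*(1)*conj(-1) + 4*(1)*conj(-1)]
      = (1/16)[(9) + (1) + (10 - 4*sqrt(2)) + (10) + (4*sqrt(2) + 10) + (-4) + (-4)] = 32/16 = 2
  <chi_rho, chi_3> = (1/16)[1*(9)*conj(1) + 1*(1)*conj(1) + 2*(5 - 2*sqrt(2))*conj(-1) + 2*(5)*conj(1) + 2*(2*sqrt(2) + 5)*conj(-1) + 4*(1)*conj(1) + 4*(1)*conj(-1)]
      = (1/16)[(9) + (1) + (-10 + 4*sqrt(2)) + (10) + (-10 - 4*sqrt(2)) + (4) + (-4)] = 0/16 = 0
  <chi_rho, chi_4> = (1/16)[1*(9)*conj(1) + 1*(1)*conj(1) + 2*(5 - 2*sqrt(2))*conj(-1) + 2*(5)*conj(1) + 2*(2*sqrt(2) + 5)*conj(-1) + 4*(1)*conj(-1) + 4*(1)*conj(1)]
      = (1/16)[(9) + (1) + (-10 + 4*sqrt(2)) + (10) + (-10 - 4*sqrt(2)) + (-4) + (4)] = 0/16 = 0
  <chi_rho, chi_5> = (1/16)[1*(9)*conj(2) + 1*(1)*conj(-2) + 2*(5 - 2*sqrt(2))*conj(sqrt(2)) + 2*(5)*conj(0) + 2*(2*sqrt(2) + 5)*conj(-sqrt(2)) + 4*(1)*conj(0) + 4*(1)*conj(0)]
      = (1/16)[(18) + (-2) + (-8 + 10*sqrt(2)) + (0) + (-10*sqrt(2) - 8) + (0) + (0)] = 0/16 = 0
  <chi_rho, chi_6> = (1/16)[1*(9)*conj(2) + 1*(1)*conj(2) + 2*(5 - 2*sqrt(2))*conj(0) + 2*(5)*conj(-2) + 2*(2*sqrt(2) + 5)*conj(0) + 4*(1)*conj(0) + 4*(1)*conj(0)]
      = (1/16)[(18) + (2) + (0) + (-20) + (0) + (0) + (0)] = 0/16 = 0
  <chi_rho, chi_7> = (1/16)[1*(9)*conj(2) + 1*(1)*conj(-2) + 2*(5 - 2*sqrt(2))*conj(-sqrt(2)) + 2*(5)*conj(0) + 2*(2*sqrt(2) + 5)*conj(sqrt(2)) + 4*(1)*conj(0) + 4*(1)*conj(0)]
      = (1/16)[(18) + (-2) + (8 - 10*sqrt(2)) + (0) + (8 + 10*sqrt(2)) + (0) + (0)] = 32/16 = 2
Dimension check: dim(rho) = sum (mult * dim) = 3*1 + 2*1 + 0*1 + 0*1 + 0*2 + 0*2 + 2*2 = 9 = chi_rho(e) = 9.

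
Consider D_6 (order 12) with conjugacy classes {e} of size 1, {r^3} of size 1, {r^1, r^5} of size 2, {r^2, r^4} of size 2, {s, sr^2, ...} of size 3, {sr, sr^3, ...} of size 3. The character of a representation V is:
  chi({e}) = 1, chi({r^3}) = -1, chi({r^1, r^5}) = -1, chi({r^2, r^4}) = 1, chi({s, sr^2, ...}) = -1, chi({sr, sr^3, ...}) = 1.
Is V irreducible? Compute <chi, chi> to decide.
Irreducible: <chi, chi> = 1.

Details: <chi, chi> = (1/|G|) sum_C |C| * |chi(C)|^2 = (1/12)[1*|1|^2 + 1*|-1|^2 + 2*|-1|^2 + 2*|1|^2 + 3*|-1|^2 + 3*|1|^2]
  = (1/12)[(1) + (1) + (2) + (2) + (3) + (3)] = 12/12 = 1.
A character is irreducible iff <chi, chi> = 1, so this representation is irreducible.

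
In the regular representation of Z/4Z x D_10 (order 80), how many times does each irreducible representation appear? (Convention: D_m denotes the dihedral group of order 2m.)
Each irreducible V_i of dimension d_i appears with multiplicity d_i, i.e. rho_reg = (direct sum over all irreducibles V_i) d_i V_i. The irreducible dimensions for Z/4Z x D_10 are 1, 1, 1, 1, 1, 1, 1, 1, 1, 1, 1, 1, 1, 1, 1, 1, 2, 2, 2, 2, 2, 2, 2, 2, 2, 2, 2, 2, 2, 2, 2, 2: 16 irreducibles of dimension 1, each with multiplicity 1; 16 irreducibles of dimension 2, each with multiplicity 2. Total dimension 16*1*1 + 16*2*2 = 80 = |G|.

Working: General theorem: in the regular representation of a finite group G, each irreducible appears with multiplicity equal to its dimension. Check: dim(rho_reg) = sum d_i^2 = 1 + 1 + 1 + 1 + 1 + 1 + 1 + 1 + 1 + 1 + 1 + 1 + 1 + 1 + 1 + 1 + 4 + 4 + 4 + 4 + 4 + 4 + 4 + 4 + 4 + 4 + 4 + 4 + 4 + 4 + 4 + 4 = 80 = |G|.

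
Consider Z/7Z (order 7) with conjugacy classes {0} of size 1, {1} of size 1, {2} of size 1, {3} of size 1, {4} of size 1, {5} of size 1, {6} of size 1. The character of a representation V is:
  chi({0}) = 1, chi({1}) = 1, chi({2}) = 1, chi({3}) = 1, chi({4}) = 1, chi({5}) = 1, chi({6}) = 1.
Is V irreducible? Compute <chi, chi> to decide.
Irreducible: <chi, chi> = 1.

Proof sketch: <chi, chi> = (1/|G|) sum_C |C| * |chi(C)|^2 = (1/7)[1*|1|^2 + 1*|1|^2 + 1*|1|^2 + 1*|1|^2 + 1*|1|^2 + 1*|1|^2 + 1*|1|^2]
  = (1/7)[(1) + (1) + (1) + (1) + (1) + (1) + (1)] = 7/7 = 1.
(Exp terms are combined using exp(i*s)*conj(exp(i*t)) = exp(i*(s-t)), and sums of them are collapsed using the identity that for every m > 1 the m distinct m-th roots of unity sum to 0, e.g. 1 + exp(2*I*pi/3) + exp(-2*I*pi/3) = 0.)
A character is irreducible iff <chi, chi> = 1, so this representation is irreducible.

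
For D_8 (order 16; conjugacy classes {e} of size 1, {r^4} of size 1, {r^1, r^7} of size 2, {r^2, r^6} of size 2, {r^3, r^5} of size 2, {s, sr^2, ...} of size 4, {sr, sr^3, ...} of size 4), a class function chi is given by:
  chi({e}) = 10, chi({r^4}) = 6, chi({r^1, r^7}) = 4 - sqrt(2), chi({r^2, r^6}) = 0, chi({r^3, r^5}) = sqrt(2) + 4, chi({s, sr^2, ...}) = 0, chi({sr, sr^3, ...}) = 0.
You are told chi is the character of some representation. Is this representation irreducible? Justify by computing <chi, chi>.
Not irreducible (reducible): <chi, chi> = 13 > 1.

Derivation: <chi, chi> = (1/|G|) sum_C |C| * |chi(C)|^2 = (1/16)[1*|10|^2 + 1*|6|^2 + 2*|4 - sqrt(2)|^2 + 2*|0|^2 + 2*|sqrt(2) + 4|^2 + 4*|0|^2 + 4*|0|^2]
  = (1/16)[(100) + (36) + (36 - 16*sqrt(2)) + (0) + (16*sqrt(2) + 36) + (0) + (0)] = 208/16 = 13.
A character is irreducible iff <chi, chi> = 1, so this representation is reducible.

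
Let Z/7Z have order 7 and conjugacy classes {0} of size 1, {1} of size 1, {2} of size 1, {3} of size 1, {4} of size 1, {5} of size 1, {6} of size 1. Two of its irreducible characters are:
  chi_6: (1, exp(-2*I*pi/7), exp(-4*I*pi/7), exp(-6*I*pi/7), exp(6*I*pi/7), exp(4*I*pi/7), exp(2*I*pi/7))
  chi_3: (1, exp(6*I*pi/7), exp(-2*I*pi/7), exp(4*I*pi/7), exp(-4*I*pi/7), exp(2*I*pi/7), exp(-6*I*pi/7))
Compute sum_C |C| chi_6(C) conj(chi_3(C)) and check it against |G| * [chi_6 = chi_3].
Sum = 0; so <chi_6, chi_3> = 0 (distinct irreducibles are orthogonal).

Argument: Compute term by term over conjugacy classes (|C| * chi_6(C) * conj(chi_3(C))):
  1*(1)*conj(1) + 1*(exp(-2*I*pi/7))*conj(exp(6*I*pi/7)) + 1*(exp(-4*I*pi/7))*conj(exp(-2*I*pi/7)) + 1*(exp(-6*I*pi/7))*conj(exp(4*I*pi/7)) + 1*(exp(6*I*pi/7))*conj(exp(-4*I*pi/7)) + 1*(exp(4*I*pi/7))*conj(exp(2*I*pi/7)) + 1*(exp(2*I*pi/7))*conj(exp(-6*I*pi/7))
  = (1) + (exp(6*I*pi/7)) + (exp(-2*I*pi/7)) + (exp(4*I*pi/7)) + (exp(-4*I*pi/7)) + (exp(2*I*pi/7)) + (exp(-6*I*pi/7))
  = 0.
(Exp terms are combined using exp(i*s)*conj(exp(i*t)) = exp(i*(s-t)), and sums of them are collapsed using the identity that for every m > 1 the m distinct m-th roots of unity sum to 0, e.g. 1 + exp(2*I*pi/3) + exp(-2*I*pi/3) = 0.)
Dividing by |G| = 7 gives 0/7 = 0, matching the row-orthogonality relation <chi_6, chi_3> = [chi_6 = chi_3].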